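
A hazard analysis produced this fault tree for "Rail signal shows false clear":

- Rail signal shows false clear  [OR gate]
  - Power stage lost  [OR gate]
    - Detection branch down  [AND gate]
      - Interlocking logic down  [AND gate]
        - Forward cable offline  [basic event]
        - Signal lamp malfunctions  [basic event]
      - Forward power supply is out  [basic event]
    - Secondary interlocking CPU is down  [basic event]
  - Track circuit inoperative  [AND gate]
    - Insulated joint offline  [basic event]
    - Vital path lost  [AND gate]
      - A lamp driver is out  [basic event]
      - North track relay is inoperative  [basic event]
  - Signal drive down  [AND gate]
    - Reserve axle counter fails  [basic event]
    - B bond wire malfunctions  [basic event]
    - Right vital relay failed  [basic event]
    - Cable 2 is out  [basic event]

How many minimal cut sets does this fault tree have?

4

Interlocking logic down [AND]: one cut set from each child combined → 1 × 1 = 1 cut set(s).
Detection branch down [AND]: one cut set from each child combined → 1 × 1 = 1 cut set(s).
Power stage lost [OR]: union of children's cut sets → 2 cut set(s).
Vital path lost [AND]: one cut set from each child combined → 1 × 1 = 1 cut set(s).
Track circuit inoperative [AND]: one cut set from each child combined → 1 × 1 = 1 cut set(s).
Signal drive down [AND]: one cut set from each child combined → 1 × 1 × 1 × 1 = 1 cut set(s).
Rail signal shows false clear [OR]: union of children's cut sets → 4 cut set(s).
Minimal cut sets: {Forward cable offline, Forward power supply is out, Signal lamp malfunctions}; {Secondary interlocking CPU is down}; {A lamp driver is out, Insulated joint offline, North track relay is inoperative}; {B bond wire malfunctions, Cable 2 is out, Reserve axle counter fails, Right vital relay failed}.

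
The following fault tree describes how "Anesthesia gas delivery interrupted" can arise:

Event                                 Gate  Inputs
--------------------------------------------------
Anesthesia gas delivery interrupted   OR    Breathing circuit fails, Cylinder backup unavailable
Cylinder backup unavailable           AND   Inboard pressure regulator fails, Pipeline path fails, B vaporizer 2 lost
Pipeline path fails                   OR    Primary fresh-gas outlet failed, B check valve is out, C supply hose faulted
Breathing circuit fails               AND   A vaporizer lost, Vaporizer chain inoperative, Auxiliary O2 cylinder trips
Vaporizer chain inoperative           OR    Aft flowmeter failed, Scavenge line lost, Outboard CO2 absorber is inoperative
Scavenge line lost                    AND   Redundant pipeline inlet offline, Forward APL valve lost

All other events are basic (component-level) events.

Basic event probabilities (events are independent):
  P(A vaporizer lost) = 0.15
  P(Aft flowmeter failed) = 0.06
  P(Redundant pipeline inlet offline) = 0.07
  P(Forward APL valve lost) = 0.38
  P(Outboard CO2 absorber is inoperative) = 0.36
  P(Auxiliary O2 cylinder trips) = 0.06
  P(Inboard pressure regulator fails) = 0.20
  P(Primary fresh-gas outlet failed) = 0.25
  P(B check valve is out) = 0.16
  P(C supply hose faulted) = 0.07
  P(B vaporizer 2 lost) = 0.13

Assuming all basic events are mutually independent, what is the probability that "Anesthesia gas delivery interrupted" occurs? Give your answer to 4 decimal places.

P(Scavenge line lost) [AND] = 0.07 × 0.38 = 0.026600
P(Vaporizer chain inoperative) [OR] = 1 − (1−0.06) × (1−0.026600) × (1−0.36) = 0.414403
P(Breathing circuit fails) [AND] = 0.15 × 0.414403 × 0.06 = 0.003730
P(Pipeline path fails) [OR] = 1 − (1−0.25) × (1−0.16) × (1−0.07) = 0.414100
P(Cylinder backup unavailable) [AND] = 0.20 × 0.414100 × 0.13 = 0.010767
P(Anesthesia gas delivery interrupted) [OR] = 1 − (1−0.003730) × (1−0.010767) = 0.014457
Rounded to 4 decimal places: P(Anesthesia gas delivery interrupted) ≈ 0.0145.

0.0145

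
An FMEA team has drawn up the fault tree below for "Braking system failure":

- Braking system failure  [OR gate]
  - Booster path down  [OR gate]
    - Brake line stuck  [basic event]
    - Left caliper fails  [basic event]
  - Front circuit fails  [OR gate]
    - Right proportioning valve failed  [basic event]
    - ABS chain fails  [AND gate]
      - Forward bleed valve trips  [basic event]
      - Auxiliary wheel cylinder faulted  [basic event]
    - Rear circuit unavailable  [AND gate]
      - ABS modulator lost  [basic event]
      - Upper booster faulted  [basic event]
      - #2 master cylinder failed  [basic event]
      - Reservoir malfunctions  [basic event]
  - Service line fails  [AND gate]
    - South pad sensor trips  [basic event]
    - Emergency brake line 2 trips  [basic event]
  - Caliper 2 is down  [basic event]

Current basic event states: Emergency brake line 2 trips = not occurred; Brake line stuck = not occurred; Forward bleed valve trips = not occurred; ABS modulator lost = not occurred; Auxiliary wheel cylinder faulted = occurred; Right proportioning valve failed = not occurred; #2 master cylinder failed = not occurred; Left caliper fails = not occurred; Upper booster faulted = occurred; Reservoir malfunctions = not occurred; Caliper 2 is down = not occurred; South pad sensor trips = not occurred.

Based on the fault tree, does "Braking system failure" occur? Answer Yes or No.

No

Booster path down [OR]: Brake line stuck=not, Left caliper fails=not → no input occurs → does not occur.
ABS chain fails [AND]: Forward bleed valve trips=not, Auxiliary wheel cylinder faulted=occurs → not all inputs occur → does not occur.
Rear circuit unavailable [AND]: ABS modulator lost=not, Upper booster faulted=occurs, #2 master cylinder failed=not, Reservoir malfunctions=not → not all inputs occur → does not occur.
Front circuit fails [OR]: Right proportioning valve failed=not, ABS chain fails=not, Rear circuit unavailable=not → no input occurs → does not occur.
Service line fails [AND]: South pad sensor trips=not, Emergency brake line 2 trips=not → not all inputs occur → does not occur.
Braking system failure [OR]: Booster path down=not, Front circuit fails=not, Service line fails=not, Caliper 2 is down=not → no input occurs → does not occur.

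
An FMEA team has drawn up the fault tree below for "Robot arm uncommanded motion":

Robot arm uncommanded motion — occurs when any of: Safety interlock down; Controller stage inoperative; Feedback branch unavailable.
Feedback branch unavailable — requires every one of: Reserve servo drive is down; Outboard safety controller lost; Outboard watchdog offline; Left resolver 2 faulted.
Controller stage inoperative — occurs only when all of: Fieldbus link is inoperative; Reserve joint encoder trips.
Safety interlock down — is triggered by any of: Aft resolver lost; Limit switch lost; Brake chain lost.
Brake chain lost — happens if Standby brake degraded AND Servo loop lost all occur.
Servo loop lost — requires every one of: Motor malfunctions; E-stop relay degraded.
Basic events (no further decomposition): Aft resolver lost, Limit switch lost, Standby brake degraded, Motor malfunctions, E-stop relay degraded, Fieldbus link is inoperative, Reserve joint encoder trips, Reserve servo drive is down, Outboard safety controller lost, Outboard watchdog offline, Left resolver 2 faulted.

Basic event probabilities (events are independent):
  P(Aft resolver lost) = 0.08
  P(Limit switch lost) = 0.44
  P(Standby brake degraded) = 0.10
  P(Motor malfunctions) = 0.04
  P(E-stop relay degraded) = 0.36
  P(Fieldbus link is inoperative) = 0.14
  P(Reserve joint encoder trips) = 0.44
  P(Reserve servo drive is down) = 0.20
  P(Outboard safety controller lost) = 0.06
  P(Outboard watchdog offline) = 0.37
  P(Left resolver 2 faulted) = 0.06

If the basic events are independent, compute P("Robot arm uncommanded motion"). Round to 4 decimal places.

0.5174

P(Servo loop lost) [AND] = 0.04 × 0.36 = 0.014400
P(Brake chain lost) [AND] = 0.10 × 0.014400 = 0.001440
P(Safety interlock down) [OR] = 1 − (1−0.08) × (1−0.44) × (1−0.001440) = 0.485542
P(Controller stage inoperative) [AND] = 0.14 × 0.44 = 0.061600
P(Feedback branch unavailable) [AND] = 0.20 × 0.06 × 0.37 × 0.06 = 0.000266
P(Robot arm uncommanded motion) [OR] = 1 − (1−0.485542) × (1−0.061600) × (1−0.000266) = 0.517361
Rounded to 4 decimal places: P(Robot arm uncommanded motion) ≈ 0.5174.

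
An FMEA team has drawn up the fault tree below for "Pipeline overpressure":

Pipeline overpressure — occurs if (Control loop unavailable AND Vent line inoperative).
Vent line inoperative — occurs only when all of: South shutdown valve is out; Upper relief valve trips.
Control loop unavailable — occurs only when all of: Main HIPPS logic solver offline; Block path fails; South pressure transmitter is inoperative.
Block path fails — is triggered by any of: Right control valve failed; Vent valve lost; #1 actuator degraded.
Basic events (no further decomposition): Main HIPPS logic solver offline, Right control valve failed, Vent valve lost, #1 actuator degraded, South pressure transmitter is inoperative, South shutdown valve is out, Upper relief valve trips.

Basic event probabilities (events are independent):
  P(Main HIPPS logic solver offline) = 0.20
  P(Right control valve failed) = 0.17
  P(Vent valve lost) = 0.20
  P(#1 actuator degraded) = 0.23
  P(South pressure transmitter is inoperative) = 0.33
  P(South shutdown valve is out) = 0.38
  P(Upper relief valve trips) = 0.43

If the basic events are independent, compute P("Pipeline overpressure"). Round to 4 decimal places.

P(Block path fails) [OR] = 1 − (1−0.17) × (1−0.20) × (1−0.23) = 0.488720
P(Control loop unavailable) [AND] = 0.20 × 0.488720 × 0.33 = 0.032256
P(Vent line inoperative) [AND] = 0.38 × 0.43 = 0.163400
P(Pipeline overpressure) [AND] = 0.032256 × 0.163400 = 0.005271
Rounded to 4 decimal places: P(Pipeline overpressure) ≈ 0.0053.

0.0053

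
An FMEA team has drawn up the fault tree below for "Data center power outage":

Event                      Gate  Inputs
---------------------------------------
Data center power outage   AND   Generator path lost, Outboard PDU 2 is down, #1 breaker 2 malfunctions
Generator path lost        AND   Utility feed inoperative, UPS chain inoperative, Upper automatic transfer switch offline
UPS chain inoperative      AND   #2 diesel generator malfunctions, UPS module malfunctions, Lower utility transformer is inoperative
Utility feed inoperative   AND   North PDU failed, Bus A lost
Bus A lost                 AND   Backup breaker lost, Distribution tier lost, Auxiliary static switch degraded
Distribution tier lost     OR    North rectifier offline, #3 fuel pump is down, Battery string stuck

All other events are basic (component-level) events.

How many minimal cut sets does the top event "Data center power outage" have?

3

Distribution tier lost [OR]: union of children's cut sets → 3 cut set(s).
Bus A lost [AND]: one cut set from each child combined → 1 × 3 × 1 = 3 cut set(s).
Utility feed inoperative [AND]: one cut set from each child combined → 1 × 3 = 3 cut set(s).
UPS chain inoperative [AND]: one cut set from each child combined → 1 × 1 × 1 = 1 cut set(s).
Generator path lost [AND]: one cut set from each child combined → 3 × 1 × 1 = 3 cut set(s).
Data center power outage [AND]: one cut set from each child combined → 3 × 1 × 1 = 3 cut set(s).
Minimal cut sets: {#1 breaker 2 malfunctions, #2 diesel generator malfunctions, Auxiliary static switch degraded, Backup breaker lost, Lower utility transformer is inoperative, North PDU failed, North rectifier offline, Outboard PDU 2 is down, UPS module malfunctions, Upper automatic transfer switch offline}; {#1 breaker 2 malfunctions, #2 diesel generator malfunctions, #3 fuel pump is down, Auxiliary static switch degraded, Backup breaker lost, Lower utility transformer is inoperative, North PDU failed, Outboard PDU 2 is down, UPS module malfunctions, Upper automatic transfer switch offline}; {#1 breaker 2 malfunctions, #2 diesel generator malfunctions, Auxiliary static switch degraded, Backup breaker lost, Battery string stuck, Lower utility transformer is inoperative, North PDU failed, Outboard PDU 2 is down, UPS module malfunctions, Upper automatic transfer switch offline}.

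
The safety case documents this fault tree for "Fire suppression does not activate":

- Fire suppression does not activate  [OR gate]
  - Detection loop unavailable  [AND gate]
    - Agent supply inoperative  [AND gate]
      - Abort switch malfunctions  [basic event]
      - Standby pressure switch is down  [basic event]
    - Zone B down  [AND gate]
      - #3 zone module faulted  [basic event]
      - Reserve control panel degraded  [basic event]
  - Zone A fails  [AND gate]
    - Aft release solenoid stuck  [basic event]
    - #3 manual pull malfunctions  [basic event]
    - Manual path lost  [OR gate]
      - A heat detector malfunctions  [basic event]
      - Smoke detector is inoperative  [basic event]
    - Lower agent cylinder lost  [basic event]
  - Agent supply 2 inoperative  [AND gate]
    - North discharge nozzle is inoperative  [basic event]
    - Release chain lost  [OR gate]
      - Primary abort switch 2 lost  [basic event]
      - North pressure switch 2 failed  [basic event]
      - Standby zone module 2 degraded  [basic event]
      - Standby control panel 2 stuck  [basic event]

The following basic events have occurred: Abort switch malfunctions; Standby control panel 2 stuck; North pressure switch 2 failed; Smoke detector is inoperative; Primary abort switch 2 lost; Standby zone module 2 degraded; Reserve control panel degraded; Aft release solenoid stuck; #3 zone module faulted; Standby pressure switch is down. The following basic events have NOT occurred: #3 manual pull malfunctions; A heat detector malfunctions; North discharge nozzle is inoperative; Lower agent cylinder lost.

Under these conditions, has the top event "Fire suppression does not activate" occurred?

Agent supply inoperative [AND]: Abort switch malfunctions=occurs, Standby pressure switch is down=occurs → all inputs occur → occurs.
Zone B down [AND]: #3 zone module faulted=occurs, Reserve control panel degraded=occurs → all inputs occur → occurs.
Detection loop unavailable [AND]: Agent supply inoperative=occurs, Zone B down=occurs → all inputs occur → occurs.
Manual path lost [OR]: A heat detector malfunctions=not, Smoke detector is inoperative=occurs → at least one input occurs → occurs.
Zone A fails [AND]: Aft release solenoid stuck=occurs, #3 manual pull malfunctions=not, Manual path lost=occurs, Lower agent cylinder lost=not → not all inputs occur → does not occur.
Release chain lost [OR]: Primary abort switch 2 lost=occurs, North pressure switch 2 failed=occurs, Standby zone module 2 degraded=occurs, Standby control panel 2 stuck=occurs → at least one input occurs → occurs.
Agent supply 2 inoperative [AND]: North discharge nozzle is inoperative=not, Release chain lost=occurs → not all inputs occur → does not occur.
Fire suppression does not activate [OR]: Detection loop unavailable=occurs, Zone A fails=not, Agent supply 2 inoperative=not → at least one input occurs → occurs.

Yes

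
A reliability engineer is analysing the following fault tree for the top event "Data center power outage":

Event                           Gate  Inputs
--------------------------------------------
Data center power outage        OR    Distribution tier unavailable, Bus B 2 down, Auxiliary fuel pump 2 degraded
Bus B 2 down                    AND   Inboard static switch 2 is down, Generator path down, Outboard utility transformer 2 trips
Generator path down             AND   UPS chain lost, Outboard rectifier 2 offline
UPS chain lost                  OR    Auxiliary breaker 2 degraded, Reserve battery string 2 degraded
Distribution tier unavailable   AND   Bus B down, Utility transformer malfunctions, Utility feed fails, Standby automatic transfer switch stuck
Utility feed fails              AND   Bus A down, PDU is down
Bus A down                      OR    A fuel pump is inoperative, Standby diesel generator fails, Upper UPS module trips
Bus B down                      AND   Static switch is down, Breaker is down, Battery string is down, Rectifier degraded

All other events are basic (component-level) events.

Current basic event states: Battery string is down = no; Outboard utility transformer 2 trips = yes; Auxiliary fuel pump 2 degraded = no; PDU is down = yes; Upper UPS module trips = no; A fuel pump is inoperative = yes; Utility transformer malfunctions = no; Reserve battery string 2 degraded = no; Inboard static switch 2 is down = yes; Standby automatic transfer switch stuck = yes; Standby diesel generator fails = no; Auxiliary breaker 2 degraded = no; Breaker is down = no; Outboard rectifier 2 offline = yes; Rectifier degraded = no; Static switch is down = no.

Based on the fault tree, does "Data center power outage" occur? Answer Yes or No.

No

Bus B down [AND]: Static switch is down=not, Breaker is down=not, Battery string is down=not, Rectifier degraded=not → not all inputs occur → does not occur.
Bus A down [OR]: A fuel pump is inoperative=occurs, Standby diesel generator fails=not, Upper UPS module trips=not → at least one input occurs → occurs.
Utility feed fails [AND]: Bus A down=occurs, PDU is down=occurs → all inputs occur → occurs.
Distribution tier unavailable [AND]: Bus B down=not, Utility transformer malfunctions=not, Utility feed fails=occurs, Standby automatic transfer switch stuck=occurs → not all inputs occur → does not occur.
UPS chain lost [OR]: Auxiliary breaker 2 degraded=not, Reserve battery string 2 degraded=not → no input occurs → does not occur.
Generator path down [AND]: UPS chain lost=not, Outboard rectifier 2 offline=occurs → not all inputs occur → does not occur.
Bus B 2 down [AND]: Inboard static switch 2 is down=occurs, Generator path down=not, Outboard utility transformer 2 trips=occurs → not all inputs occur → does not occur.
Data center power outage [OR]: Distribution tier unavailable=not, Bus B 2 down=not, Auxiliary fuel pump 2 degraded=not → no input occurs → does not occur.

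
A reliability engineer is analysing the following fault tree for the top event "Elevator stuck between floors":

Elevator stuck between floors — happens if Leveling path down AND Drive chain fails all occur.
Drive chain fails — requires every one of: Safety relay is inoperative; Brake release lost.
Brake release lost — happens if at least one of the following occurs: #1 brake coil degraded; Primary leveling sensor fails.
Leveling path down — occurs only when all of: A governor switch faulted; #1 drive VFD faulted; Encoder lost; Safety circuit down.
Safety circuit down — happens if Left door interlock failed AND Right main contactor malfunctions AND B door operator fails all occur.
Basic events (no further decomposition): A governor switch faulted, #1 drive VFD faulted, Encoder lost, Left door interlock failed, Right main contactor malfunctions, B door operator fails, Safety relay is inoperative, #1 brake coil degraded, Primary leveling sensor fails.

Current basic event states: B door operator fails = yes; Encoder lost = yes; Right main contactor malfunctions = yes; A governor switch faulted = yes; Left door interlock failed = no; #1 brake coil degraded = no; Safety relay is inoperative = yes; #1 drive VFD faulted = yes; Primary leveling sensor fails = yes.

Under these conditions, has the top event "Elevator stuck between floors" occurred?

No

Safety circuit down [AND]: Left door interlock failed=not, Right main contactor malfunctions=occurs, B door operator fails=occurs → not all inputs occur → does not occur.
Leveling path down [AND]: A governor switch faulted=occurs, #1 drive VFD faulted=occurs, Encoder lost=occurs, Safety circuit down=not → not all inputs occur → does not occur.
Brake release lost [OR]: #1 brake coil degraded=not, Primary leveling sensor fails=occurs → at least one input occurs → occurs.
Drive chain fails [AND]: Safety relay is inoperative=occurs, Brake release lost=occurs → all inputs occur → occurs.
Elevator stuck between floors [AND]: Leveling path down=not, Drive chain fails=occurs → not all inputs occur → does not occur.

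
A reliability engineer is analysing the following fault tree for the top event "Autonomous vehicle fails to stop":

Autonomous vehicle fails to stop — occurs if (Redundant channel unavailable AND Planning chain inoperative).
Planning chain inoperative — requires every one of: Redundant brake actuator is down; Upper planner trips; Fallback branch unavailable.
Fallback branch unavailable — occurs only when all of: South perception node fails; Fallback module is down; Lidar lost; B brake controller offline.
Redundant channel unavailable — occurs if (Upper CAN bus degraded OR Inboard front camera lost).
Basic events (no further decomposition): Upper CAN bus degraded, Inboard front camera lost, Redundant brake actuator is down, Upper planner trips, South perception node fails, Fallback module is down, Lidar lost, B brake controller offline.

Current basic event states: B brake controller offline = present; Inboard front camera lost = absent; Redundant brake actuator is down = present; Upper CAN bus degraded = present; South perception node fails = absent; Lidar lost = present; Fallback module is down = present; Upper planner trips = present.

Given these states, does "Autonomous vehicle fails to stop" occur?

No

Redundant channel unavailable [OR]: Upper CAN bus degraded=occurs, Inboard front camera lost=not → at least one input occurs → occurs.
Fallback branch unavailable [AND]: South perception node fails=not, Fallback module is down=occurs, Lidar lost=occurs, B brake controller offline=occurs → not all inputs occur → does not occur.
Planning chain inoperative [AND]: Redundant brake actuator is down=occurs, Upper planner trips=occurs, Fallback branch unavailable=not → not all inputs occur → does not occur.
Autonomous vehicle fails to stop [AND]: Redundant channel unavailable=occurs, Planning chain inoperative=not → not all inputs occur → does not occur.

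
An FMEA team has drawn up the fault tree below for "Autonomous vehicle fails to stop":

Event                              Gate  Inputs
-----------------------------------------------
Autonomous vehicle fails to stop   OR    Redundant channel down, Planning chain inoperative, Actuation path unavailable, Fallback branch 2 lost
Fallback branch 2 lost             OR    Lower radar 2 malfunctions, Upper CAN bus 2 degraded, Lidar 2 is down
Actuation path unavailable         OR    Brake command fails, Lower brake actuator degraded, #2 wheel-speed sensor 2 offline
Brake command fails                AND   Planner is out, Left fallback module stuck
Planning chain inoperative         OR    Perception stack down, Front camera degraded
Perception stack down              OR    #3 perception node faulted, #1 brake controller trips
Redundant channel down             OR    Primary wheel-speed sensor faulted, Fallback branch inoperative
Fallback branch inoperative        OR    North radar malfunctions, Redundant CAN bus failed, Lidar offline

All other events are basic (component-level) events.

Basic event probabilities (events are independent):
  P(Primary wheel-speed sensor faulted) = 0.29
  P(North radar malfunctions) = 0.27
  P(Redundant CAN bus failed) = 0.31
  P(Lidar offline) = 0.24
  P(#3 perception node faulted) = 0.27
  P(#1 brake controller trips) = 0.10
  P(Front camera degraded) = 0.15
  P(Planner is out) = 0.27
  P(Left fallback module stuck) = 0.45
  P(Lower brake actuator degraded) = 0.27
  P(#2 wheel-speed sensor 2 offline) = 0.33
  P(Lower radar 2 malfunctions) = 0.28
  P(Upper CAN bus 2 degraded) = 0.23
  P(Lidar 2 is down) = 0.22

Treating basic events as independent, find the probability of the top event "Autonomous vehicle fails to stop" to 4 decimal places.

0.9718

P(Fallback branch inoperative) [OR] = 1 − (1−0.27) × (1−0.31) × (1−0.24) = 0.617188
P(Redundant channel down) [OR] = 1 − (1−0.29) × (1−0.617188) = 0.728203
P(Perception stack down) [OR] = 1 − (1−0.27) × (1−0.10) = 0.343000
P(Planning chain inoperative) [OR] = 1 − (1−0.343000) × (1−0.15) = 0.441550
P(Brake command fails) [AND] = 0.27 × 0.45 = 0.121500
P(Actuation path unavailable) [OR] = 1 − (1−0.121500) × (1−0.27) × (1−0.33) = 0.570326
P(Fallback branch 2 lost) [OR] = 1 − (1−0.28) × (1−0.23) × (1−0.22) = 0.567568
P(Autonomous vehicle fails to stop) [OR] = 1 − (1−0.728203) × (1−0.441550) × (1−0.570326) × (1−0.567568) = 0.971798
Rounded to 4 decimal places: P(Autonomous vehicle fails to stop) ≈ 0.9718.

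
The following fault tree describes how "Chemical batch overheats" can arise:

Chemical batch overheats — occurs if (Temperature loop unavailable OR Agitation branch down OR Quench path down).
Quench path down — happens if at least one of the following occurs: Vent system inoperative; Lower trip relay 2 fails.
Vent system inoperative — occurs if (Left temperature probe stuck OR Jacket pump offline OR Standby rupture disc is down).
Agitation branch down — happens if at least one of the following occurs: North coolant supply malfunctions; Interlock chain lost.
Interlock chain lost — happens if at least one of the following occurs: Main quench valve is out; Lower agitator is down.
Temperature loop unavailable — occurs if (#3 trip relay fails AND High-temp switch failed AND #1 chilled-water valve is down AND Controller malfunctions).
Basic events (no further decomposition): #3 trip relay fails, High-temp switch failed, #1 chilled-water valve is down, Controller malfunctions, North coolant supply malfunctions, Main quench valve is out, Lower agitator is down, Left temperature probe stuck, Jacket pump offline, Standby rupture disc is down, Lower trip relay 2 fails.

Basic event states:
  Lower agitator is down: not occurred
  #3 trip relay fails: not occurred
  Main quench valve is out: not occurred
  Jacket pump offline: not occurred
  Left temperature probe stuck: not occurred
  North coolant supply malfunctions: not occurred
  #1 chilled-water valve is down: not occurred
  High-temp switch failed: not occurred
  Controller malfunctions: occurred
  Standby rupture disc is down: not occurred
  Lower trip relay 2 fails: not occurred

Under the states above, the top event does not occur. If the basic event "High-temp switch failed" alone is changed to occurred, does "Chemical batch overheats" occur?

Counterfactual: set "High-temp switch failed" to occurred.
Temperature loop unavailable [AND]: #3 trip relay fails=not, High-temp switch failed=occurs, #1 chilled-water valve is down=not, Controller malfunctions=occurs → not all inputs occur → does not occur.
Interlock chain lost [OR]: Main quench valve is out=not, Lower agitator is down=not → no input occurs → does not occur.
Agitation branch down [OR]: North coolant supply malfunctions=not, Interlock chain lost=not → no input occurs → does not occur.
Vent system inoperative [OR]: Left temperature probe stuck=not, Jacket pump offline=not, Standby rupture disc is down=not → no input occurs → does not occur.
Quench path down [OR]: Vent system inoperative=not, Lower trip relay 2 fails=not → no input occurs → does not occur.
Chemical batch overheats [OR]: Temperature loop unavailable=not, Agitation branch down=not, Quench path down=not → no input occurs → does not occur.

No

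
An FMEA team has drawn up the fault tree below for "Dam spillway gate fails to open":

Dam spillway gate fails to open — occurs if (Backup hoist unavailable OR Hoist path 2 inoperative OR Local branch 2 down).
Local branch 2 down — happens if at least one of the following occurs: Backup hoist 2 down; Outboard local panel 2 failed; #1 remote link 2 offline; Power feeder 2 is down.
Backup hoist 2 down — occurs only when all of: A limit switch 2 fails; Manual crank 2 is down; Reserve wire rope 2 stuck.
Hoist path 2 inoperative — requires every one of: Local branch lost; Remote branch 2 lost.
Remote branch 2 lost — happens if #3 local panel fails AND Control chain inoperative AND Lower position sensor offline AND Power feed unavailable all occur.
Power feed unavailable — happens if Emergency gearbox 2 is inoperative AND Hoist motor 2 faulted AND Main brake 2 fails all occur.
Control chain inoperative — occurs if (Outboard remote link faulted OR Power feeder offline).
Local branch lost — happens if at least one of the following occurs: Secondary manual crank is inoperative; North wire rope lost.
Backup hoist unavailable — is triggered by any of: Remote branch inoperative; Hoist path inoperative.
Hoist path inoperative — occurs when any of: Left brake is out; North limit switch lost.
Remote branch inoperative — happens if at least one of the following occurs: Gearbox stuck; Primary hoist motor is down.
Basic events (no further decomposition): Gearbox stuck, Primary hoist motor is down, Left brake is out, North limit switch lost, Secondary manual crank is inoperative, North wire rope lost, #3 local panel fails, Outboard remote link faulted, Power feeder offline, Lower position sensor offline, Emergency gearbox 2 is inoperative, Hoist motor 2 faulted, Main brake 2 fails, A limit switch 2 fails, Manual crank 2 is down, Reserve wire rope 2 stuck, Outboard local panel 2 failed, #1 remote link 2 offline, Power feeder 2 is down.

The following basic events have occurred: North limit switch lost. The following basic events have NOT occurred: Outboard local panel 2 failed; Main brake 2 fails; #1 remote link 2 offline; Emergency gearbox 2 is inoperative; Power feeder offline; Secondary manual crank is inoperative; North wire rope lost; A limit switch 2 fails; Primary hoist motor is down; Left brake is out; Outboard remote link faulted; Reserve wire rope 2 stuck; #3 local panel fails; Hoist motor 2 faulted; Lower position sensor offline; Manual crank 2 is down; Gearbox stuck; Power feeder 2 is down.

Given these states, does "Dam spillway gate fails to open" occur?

Yes

Remote branch inoperative [OR]: Gearbox stuck=not, Primary hoist motor is down=not → no input occurs → does not occur.
Hoist path inoperative [OR]: Left brake is out=not, North limit switch lost=occurs → at least one input occurs → occurs.
Backup hoist unavailable [OR]: Remote branch inoperative=not, Hoist path inoperative=occurs → at least one input occurs → occurs.
Local branch lost [OR]: Secondary manual crank is inoperative=not, North wire rope lost=not → no input occurs → does not occur.
Control chain inoperative [OR]: Outboard remote link faulted=not, Power feeder offline=not → no input occurs → does not occur.
Power feed unavailable [AND]: Emergency gearbox 2 is inoperative=not, Hoist motor 2 faulted=not, Main brake 2 fails=not → not all inputs occur → does not occur.
Remote branch 2 lost [AND]: #3 local panel fails=not, Control chain inoperative=not, Lower position sensor offline=not, Power feed unavailable=not → not all inputs occur → does not occur.
Hoist path 2 inoperative [AND]: Local branch lost=not, Remote branch 2 lost=not → not all inputs occur → does not occur.
Backup hoist 2 down [AND]: A limit switch 2 fails=not, Manual crank 2 is down=not, Reserve wire rope 2 stuck=not → not all inputs occur → does not occur.
Local branch 2 down [OR]: Backup hoist 2 down=not, Outboard local panel 2 failed=not, #1 remote link 2 offline=not, Power feeder 2 is down=not → no input occurs → does not occur.
Dam spillway gate fails to open [OR]: Backup hoist unavailable=occurs, Hoist path 2 inoperative=not, Local branch 2 down=not → at least one input occurs → occurs.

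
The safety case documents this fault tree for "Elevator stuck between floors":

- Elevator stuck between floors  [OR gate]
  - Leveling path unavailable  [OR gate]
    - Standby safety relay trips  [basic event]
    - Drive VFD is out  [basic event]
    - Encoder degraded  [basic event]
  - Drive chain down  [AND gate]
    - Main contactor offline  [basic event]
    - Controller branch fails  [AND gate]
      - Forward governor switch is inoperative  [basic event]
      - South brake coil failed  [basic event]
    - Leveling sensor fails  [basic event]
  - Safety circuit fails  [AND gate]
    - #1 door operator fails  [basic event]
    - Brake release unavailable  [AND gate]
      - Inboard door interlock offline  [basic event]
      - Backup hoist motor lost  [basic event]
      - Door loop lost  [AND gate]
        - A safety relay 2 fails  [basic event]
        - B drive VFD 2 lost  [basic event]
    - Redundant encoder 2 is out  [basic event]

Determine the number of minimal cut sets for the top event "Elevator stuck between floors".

Leveling path unavailable [OR]: union of children's cut sets → 3 cut set(s).
Controller branch fails [AND]: one cut set from each child combined → 1 × 1 = 1 cut set(s).
Drive chain down [AND]: one cut set from each child combined → 1 × 1 × 1 = 1 cut set(s).
Door loop lost [AND]: one cut set from each child combined → 1 × 1 = 1 cut set(s).
Brake release unavailable [AND]: one cut set from each child combined → 1 × 1 × 1 = 1 cut set(s).
Safety circuit fails [AND]: one cut set from each child combined → 1 × 1 × 1 = 1 cut set(s).
Elevator stuck between floors [OR]: union of children's cut sets → 5 cut set(s).
Minimal cut sets: {Standby safety relay trips}; {Drive VFD is out}; {Encoder degraded}; {Forward governor switch is inoperative, Leveling sensor fails, Main contactor offline, South brake coil failed}; {#1 door operator fails, A safety relay 2 fails, B drive VFD 2 lost, Backup hoist motor lost, Inboard door interlock offline, Redundant encoder 2 is out}.

5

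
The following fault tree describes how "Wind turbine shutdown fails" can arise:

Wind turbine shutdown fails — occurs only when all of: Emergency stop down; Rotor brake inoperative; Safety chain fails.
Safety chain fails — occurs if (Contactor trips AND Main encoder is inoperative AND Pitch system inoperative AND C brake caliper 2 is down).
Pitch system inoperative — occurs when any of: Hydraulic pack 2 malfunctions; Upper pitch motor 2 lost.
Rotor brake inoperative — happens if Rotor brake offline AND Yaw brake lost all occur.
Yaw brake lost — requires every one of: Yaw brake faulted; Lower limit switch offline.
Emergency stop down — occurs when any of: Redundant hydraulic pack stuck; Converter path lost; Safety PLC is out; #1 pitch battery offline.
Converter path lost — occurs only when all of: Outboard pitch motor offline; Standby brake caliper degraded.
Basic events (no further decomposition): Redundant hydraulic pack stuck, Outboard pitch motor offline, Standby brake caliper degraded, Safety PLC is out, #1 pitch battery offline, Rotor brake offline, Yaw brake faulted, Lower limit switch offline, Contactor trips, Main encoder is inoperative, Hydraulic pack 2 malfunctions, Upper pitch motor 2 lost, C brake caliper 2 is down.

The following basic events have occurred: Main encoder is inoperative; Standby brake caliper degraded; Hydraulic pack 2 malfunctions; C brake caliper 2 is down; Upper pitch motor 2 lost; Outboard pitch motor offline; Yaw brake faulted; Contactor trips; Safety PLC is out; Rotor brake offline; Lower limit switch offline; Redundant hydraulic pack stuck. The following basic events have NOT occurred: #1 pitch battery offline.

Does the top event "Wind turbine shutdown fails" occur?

Yes

Converter path lost [AND]: Outboard pitch motor offline=occurs, Standby brake caliper degraded=occurs → all inputs occur → occurs.
Emergency stop down [OR]: Redundant hydraulic pack stuck=occurs, Converter path lost=occurs, Safety PLC is out=occurs, #1 pitch battery offline=not → at least one input occurs → occurs.
Yaw brake lost [AND]: Yaw brake faulted=occurs, Lower limit switch offline=occurs → all inputs occur → occurs.
Rotor brake inoperative [AND]: Rotor brake offline=occurs, Yaw brake lost=occurs → all inputs occur → occurs.
Pitch system inoperative [OR]: Hydraulic pack 2 malfunctions=occurs, Upper pitch motor 2 lost=occurs → at least one input occurs → occurs.
Safety chain fails [AND]: Contactor trips=occurs, Main encoder is inoperative=occurs, Pitch system inoperative=occurs, C brake caliper 2 is down=occurs → all inputs occur → occurs.
Wind turbine shutdown fails [AND]: Emergency stop down=occurs, Rotor brake inoperative=occurs, Safety chain fails=occurs → all inputs occur → occurs.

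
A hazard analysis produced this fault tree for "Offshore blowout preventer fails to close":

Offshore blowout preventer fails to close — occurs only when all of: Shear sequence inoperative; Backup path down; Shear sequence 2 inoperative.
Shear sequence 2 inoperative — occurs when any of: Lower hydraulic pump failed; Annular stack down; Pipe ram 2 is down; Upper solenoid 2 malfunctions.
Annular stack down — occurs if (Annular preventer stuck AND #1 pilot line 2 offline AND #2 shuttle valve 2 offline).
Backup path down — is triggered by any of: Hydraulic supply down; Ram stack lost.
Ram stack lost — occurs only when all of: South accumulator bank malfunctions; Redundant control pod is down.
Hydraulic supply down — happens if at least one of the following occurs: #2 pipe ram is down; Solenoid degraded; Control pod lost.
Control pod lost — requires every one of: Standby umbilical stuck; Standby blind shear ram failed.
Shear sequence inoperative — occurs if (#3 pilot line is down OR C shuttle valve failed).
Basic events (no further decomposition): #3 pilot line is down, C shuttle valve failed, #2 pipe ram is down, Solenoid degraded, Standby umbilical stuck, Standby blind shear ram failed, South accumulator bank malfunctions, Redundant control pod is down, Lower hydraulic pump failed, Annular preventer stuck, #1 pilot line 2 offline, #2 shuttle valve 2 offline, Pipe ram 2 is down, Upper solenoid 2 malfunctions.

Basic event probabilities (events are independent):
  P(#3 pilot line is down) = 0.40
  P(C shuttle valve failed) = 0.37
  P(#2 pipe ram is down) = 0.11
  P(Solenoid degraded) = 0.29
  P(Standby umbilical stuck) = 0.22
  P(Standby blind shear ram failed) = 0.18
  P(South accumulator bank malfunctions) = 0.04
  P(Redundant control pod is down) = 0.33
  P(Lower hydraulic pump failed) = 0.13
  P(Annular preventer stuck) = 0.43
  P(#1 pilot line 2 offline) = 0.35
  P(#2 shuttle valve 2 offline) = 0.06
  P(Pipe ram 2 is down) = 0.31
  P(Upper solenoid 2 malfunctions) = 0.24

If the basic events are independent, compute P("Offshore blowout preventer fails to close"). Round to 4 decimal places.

P(Shear sequence inoperative) [OR] = 1 − (1−0.40) × (1−0.37) = 0.622000
P(Control pod lost) [AND] = 0.22 × 0.18 = 0.039600
P(Hydraulic supply down) [OR] = 1 − (1−0.11) × (1−0.29) × (1−0.039600) = 0.393123
P(Ram stack lost) [AND] = 0.04 × 0.33 = 0.013200
P(Backup path down) [OR] = 1 − (1−0.393123) × (1−0.013200) = 0.401134
P(Annular stack down) [AND] = 0.43 × 0.35 × 0.06 = 0.009030
P(Shear sequence 2 inoperative) [OR] = 1 − (1−0.13) × (1−0.009030) × (1−0.31) × (1−0.24) = 0.547892
P(Offshore blowout preventer fails to close) [AND] = 0.622000 × 0.401134 × 0.547892 = 0.136702
Rounded to 4 decimal places: P(Offshore blowout preventer fails to close) ≈ 0.1367.

0.1367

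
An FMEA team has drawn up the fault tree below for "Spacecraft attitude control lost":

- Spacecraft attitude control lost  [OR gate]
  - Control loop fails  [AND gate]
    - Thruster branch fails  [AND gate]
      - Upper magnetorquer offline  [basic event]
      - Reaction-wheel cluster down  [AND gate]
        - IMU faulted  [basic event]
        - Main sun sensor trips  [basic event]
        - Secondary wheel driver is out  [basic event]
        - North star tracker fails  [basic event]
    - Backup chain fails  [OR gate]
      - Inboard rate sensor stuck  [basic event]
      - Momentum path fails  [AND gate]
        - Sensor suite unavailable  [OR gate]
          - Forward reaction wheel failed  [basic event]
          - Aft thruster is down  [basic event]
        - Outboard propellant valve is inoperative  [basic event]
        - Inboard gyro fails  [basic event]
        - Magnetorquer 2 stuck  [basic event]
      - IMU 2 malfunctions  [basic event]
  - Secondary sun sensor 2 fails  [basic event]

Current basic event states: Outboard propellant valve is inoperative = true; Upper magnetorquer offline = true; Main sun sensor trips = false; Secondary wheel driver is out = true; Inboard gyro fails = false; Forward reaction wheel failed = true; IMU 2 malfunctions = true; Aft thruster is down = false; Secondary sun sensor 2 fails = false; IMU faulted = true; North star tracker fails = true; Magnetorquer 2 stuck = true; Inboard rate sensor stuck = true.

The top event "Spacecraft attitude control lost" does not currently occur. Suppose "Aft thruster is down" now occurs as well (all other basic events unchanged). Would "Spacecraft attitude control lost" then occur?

No

Counterfactual: set "Aft thruster is down" to occurred.
Reaction-wheel cluster down [AND]: IMU faulted=occurs, Main sun sensor trips=not, Secondary wheel driver is out=occurs, North star tracker fails=occurs → not all inputs occur → does not occur.
Thruster branch fails [AND]: Upper magnetorquer offline=occurs, Reaction-wheel cluster down=not → not all inputs occur → does not occur.
Sensor suite unavailable [OR]: Forward reaction wheel failed=occurs, Aft thruster is down=occurs → at least one input occurs → occurs.
Momentum path fails [AND]: Sensor suite unavailable=occurs, Outboard propellant valve is inoperative=occurs, Inboard gyro fails=not, Magnetorquer 2 stuck=occurs → not all inputs occur → does not occur.
Backup chain fails [OR]: Inboard rate sensor stuck=occurs, Momentum path fails=not, IMU 2 malfunctions=occurs → at least one input occurs → occurs.
Control loop fails [AND]: Thruster branch fails=not, Backup chain fails=occurs → not all inputs occur → does not occur.
Spacecraft attitude control lost [OR]: Control loop fails=not, Secondary sun sensor 2 fails=not → no input occurs → does not occur.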